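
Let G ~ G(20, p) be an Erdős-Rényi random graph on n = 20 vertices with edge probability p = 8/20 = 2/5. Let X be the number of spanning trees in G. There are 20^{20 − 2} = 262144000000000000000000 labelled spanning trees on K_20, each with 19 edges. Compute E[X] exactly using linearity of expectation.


K_20 has 20^{20 − 2} = 262144000000000000000000 labelled spanning trees.
For each such spanning tree H, let X_H = 1 if all 19 edges of H are present in G. Then P[X_H = 1] = p^{19} = (2/5)^{19} = 524288/19073486328125.
By linearity: E[X] = Σ_H E[X_H] = 262144000000000000000000 · p^{19} = 262144000000000000000000 · 524288/19073486328125 = 36028797018963968/5.
Numerically: E[X] ≈ 7.21e+15.

E[X] = 262144000000000000000000 · (2/5)^{19} = 36028797018963968/5 ≈ 7.21e+15.


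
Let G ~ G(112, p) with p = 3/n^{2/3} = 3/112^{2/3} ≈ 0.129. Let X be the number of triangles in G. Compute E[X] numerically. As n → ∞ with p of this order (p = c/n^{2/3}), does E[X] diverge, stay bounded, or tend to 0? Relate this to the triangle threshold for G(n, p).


Number of potential triangles: C(112, 3) = 227920.
Each occurs with probability p³ ≈ (0.129)³ ≈ 2.15242e-03.
By linearity: E[X] = C(112, 3)·p³ ≈ 227920 · 2.15242e-03 ≈ 490.580.
Since α = 2/3 < 1, p = c/n^{2/3} ≫ 1/n is above the triangle threshold p ~ 1/n. Asymptotically E[X] ~ (c³/6)·n^{3(1−α)} = (3³/6)·n^{1} → ∞; triangles are abundant w.h.p.

E[X] ≈ 490.580; in regime p = Θ(1/n^{2/3}) E[X] diverges (above the triangle threshold p ~ 1/n).


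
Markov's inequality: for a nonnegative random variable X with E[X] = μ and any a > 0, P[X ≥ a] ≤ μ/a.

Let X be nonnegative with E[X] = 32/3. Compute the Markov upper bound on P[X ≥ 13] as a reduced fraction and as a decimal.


μ = E[X] = 32/3, a = 13.
Markov: P[X ≥ 13] ≤ μ/a = (32/3)/13 = 32/39.
Numerically: ≈ 0.821.
(Since a = 13 > μ = 10.667, the bound 32/39 is < 1 and informative.)

P[X ≥ 13] ≤ 32/39 ≈ 0.821.


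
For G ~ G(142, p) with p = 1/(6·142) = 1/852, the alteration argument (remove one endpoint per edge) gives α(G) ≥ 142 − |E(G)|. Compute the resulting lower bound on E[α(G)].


E[|E(G)|] = C(142, 2)·p = 10011 · (1/852) = 47/4.
E[α(G)] ≥ n − E[|E(G)|] = 142 − 47/4 = 521/4.
Numerically: ≈ 130.25000.
(This is only a lower bound; the true E[α(G)] may be larger.)

E[α(G)] ≥ 521/4 ≈ 130.25000.


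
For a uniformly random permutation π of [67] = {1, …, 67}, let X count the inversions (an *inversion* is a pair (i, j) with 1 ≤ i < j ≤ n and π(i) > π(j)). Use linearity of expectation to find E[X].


Write X = Σ X_I over the C(67, 2) = 2211 pairs i < j, with X_I the indicator of one inversion.
There are 2211 indicators.
For each fixed pair i < j, the values π(i) and π(j) are two distinct elements of {1, …, 67} in uniformly random order; by symmetry P[π(i) > π(j)] = 1/2.
By linearity: E[X] = 2211 · (1/2) = C(67, 2) · (1/2) = 2211/2 = 2211/2 ≈ 1105.500.

E[X] = 2211/2 = 1105.500.


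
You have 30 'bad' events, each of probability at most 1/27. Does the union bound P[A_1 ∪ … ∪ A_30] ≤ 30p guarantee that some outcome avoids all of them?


Union bound: P[∪_{i=1}^{30} A_i] ≤ Σ_i P[A_i] ≤ 30·p = 30·(1/27) = 10/9.
Numerically: 10/9 ≈ 1.111.
Is 10/9 < 1? NO.
Since the bound 10/9 is ≥ 1, the union bound is uninformative here; it does NOT by itself certify existence.

30·p = 10/9 ≈ 1.111; existence NOT certified by the union bound.


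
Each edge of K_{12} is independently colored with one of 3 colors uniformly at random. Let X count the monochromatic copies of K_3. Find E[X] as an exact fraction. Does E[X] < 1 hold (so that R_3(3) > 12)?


E[X] = C(12, 3) · 3^{1 − 3} = 220 · 3^{−2} = 220/9.
As a reduced fraction: E[X] = 220/9 ≈ 24.44444.
Is E[X] < 1? NO.
Since E[X] ≥ 1, the first-moment bound is inconclusive at n = 12; it does NOT by itself certify R_3(3) > 12.

E[X] = 220/9 ≈ 24.44444; E[X] ≥ 1; first-moment method inconclusive here.


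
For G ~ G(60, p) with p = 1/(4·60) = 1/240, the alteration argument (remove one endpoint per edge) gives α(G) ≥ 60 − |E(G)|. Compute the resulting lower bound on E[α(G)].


E[|E(G)|] = C(60, 2)·p = 1770 · (1/240) = 59/8.
E[α(G)] ≥ n − E[|E(G)|] = 60 − 59/8 = 421/8.
Numerically: ≈ 52.62500.
(This is only a lower bound; the true E[α(G)] may be larger.)

E[α(G)] ≥ 421/8 ≈ 52.62500.


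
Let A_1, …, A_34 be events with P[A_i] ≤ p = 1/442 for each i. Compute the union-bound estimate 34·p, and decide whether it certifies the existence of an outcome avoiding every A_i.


Union bound: P[∪_{i=1}^{34} A_i] ≤ Σ_i P[A_i] ≤ 34·p = 34·(1/442) = 1/13.
Numerically: 1/13 ≈ 0.076923.
Is 1/13 < 1? YES.
Since P[∪ A_i] ≤ 1/13 < 1, the complement has P[∩ A_i^c] ≥ 1 − 1/13 = 12/13 > 0, so some outcome avoids every A_i.

34·p = 1/13 ≈ 0.076923; existence CERTIFIED by the union bound.


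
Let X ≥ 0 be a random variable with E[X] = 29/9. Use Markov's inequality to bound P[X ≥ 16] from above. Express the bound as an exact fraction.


μ = E[X] = 29/9, a = 16.
Markov: P[X ≥ 16] ≤ μ/a = (29/9)/16 = 29/144.
Numerically: ≈ 0.20139.
(Since a = 16 > μ = 3.22222, the bound 29/144 is < 1 and informative.)

P[X ≥ 16] ≤ 29/144 ≈ 0.20139.


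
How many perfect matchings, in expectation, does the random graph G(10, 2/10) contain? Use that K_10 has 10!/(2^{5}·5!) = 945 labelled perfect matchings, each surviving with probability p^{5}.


K_10 has 10!/(2^{5}·5!) = 945 labelled perfect matchings.
For each such perfect matching H, let X_H = 1 if all 5 edges of H are present in G. Then P[X_H = 1] = p^{5} = (1/5)^{5} = 1/3125.
By linearity: E[X] = Σ_H E[X_H] = 945 · p^{5} = 945 · 1/3125 = 189/625.
Numerically: E[X] ≈ 0.302.

E[X] = 945 · (1/5)^{5} = 189/625 ≈ 0.302.


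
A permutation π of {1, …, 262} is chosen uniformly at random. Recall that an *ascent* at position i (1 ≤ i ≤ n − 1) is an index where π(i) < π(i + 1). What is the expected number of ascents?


Write X = Σ X_I over i = 1, …, 261, with X_I the indicator of one ascent.
There are 261 indicators.
For each fixed i, the pair (π(i), π(i+1)) is a uniformly random ordered pair of distinct values from {1, …, 262}; by symmetry P[π(i) < π(i+1)] = 1/2.
By linearity: E[X] = 261 · (1/2) = (262 − 1) · (1/2) = 261/2 ≈ 130.5000.

E[X] = 261/2 = 130.5000.


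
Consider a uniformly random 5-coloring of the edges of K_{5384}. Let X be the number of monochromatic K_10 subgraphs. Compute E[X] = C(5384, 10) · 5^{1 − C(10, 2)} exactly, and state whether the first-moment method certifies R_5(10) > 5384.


E[X] = C(5384, 10) · 5^{1 − 45} = 5593137120741932124090737609600 · 5^{−44} = 5593137120741932124090737609600/5684341886080801486968994140625.
As a reduced fraction: E[X] = 223725484829677284963629504384/227373675443232059478759765625 ≈ 0.9839551.
Is E[X] < 1? YES.
Since E[X] < 1, there exists a 5-coloring of K_{5384} with no monochromatic K_10; hence R_5(10) > 5384.

E[X] = 223725484829677284963629504384/227373675443232059478759765625 ≈ 0.9839551; E[X] < 1, so R_5(10) > 5384.


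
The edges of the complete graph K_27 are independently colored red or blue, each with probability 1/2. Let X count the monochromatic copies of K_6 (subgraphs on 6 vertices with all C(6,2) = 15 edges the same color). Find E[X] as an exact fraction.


Let X = Σ_S X_S over the C(27, 6) = 296010 subsets S of size 6, where X_S = 1 if the K_6 on S is monochromatic.
For a fixed S, the K_6 on S has C(6, 2) = 15 edges. P[all 15 edges red] = (1/2)^15, and likewise for blue, so P[monochromatic] = 2·(1/2)^15 = 2^{1 − 15} = 1/16384.
Summing: E[X] = C(27, 6) · 2^{1 − 15} = 296010 · 1/16384 = 148005/8192.
Numerically: E[X] ≈ 18.067.

E[X] = C(27,6)·2^(1−C(6,2)) = 148005/8192 ≈ 18.067.


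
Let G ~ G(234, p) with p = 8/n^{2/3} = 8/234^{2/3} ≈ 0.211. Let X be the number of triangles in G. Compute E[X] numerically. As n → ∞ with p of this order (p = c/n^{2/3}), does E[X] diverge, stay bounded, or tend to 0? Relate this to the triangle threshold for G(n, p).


Number of potential triangles: C(234, 3) = 2108184.
Each occurs with probability p³ ≈ (0.211)³ ≈ 9.35057e-03.
By linearity: E[X] = C(234, 3)·p³ ≈ 2108184 · 9.35057e-03 ≈ 19712.729.
Since α = 2/3 < 1, p = c/n^{2/3} ≫ 1/n is above the triangle threshold p ~ 1/n. Asymptotically E[X] ~ (c³/6)·n^{3(1−α)} = (8³/6)·n^{1} → ∞; triangles are abundant w.h.p.

E[X] ≈ 19712.729; in regime p = Θ(1/n^{2/3}) E[X] diverges (above the triangle threshold p ~ 1/n).


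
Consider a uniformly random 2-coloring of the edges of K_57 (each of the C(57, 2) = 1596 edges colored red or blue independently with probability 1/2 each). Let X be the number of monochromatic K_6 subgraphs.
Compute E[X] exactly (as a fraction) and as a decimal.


Let X = Σ_S X_S over the C(57, 6) = 36288252 subsets S of size 6, where X_S = 1 if the K_6 on S is monochromatic.
For a fixed S, the K_6 on S has C(6, 2) = 15 edges. P[all 15 edges red] = (1/2)^15, and likewise for blue, so P[monochromatic] = 2·(1/2)^15 = 2^{1 − 15} = 1/16384.
By linearity of expectation: E[X] = C(57, 6) · 2^{1 − 15} = 36288252 · 1/16384 = 9072063/4096.
Numerically: E[X] ≈ 2214.85913.

E[X] = C(57,6)·2^(1−C(6,2)) = 9072063/4096 ≈ 2214.85913.


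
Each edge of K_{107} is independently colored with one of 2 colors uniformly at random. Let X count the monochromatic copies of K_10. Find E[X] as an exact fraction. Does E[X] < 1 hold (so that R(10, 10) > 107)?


E[X] = C(107, 10) · 2^{1 − 45} = 35137373005735 · 2^{−44} = 35137373005735/17592186044416.
As a reduced fraction: E[X] = 35137373005735/17592186044416 ≈ 1.99733.
Is E[X] < 1? NO.
Since E[X] ≥ 1, the first-moment bound is inconclusive at n = 107; it does NOT by itself certify R(10, 10) > 107.

E[X] = 35137373005735/17592186044416 ≈ 1.99733; E[X] ≥ 1; first-moment method inconclusive here.


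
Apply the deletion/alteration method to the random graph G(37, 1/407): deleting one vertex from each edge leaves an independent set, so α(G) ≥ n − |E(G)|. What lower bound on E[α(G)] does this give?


E[|E(G)|] = C(37, 2)·p = 666 · (1/407) = 18/11.
E[α(G)] ≥ n − E[|E(G)|] = 37 − 18/11 = 389/11.
Numerically: ≈ 35.3636.
(This is only a lower bound; the true E[α(G)] may be larger.)

E[α(G)] ≥ 389/11 ≈ 35.3636.


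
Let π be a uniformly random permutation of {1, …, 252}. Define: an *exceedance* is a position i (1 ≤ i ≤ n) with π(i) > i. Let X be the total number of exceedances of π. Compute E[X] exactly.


Write X = Σ_{i=1}^{252} X_i, where X_i = 1_{π(i) > i}.
For each fixed i, π(i) is uniform over {1, …, 252} (marginal of a uniform permutation), so P[π(i) > i] = (n − i)/n. Summing: Σ_{i=1}^{252} (n − i)/n = (0 + 1 + … + 251)/252 = 252(252 − 1)/(2·252) = (252 − 1)/2.
Hence E[X] = Σ_{i=1}^{252} (252 − i)/252 = 251/2 ≈ 125.5000.

E[X] = 251/2 = 125.5000.


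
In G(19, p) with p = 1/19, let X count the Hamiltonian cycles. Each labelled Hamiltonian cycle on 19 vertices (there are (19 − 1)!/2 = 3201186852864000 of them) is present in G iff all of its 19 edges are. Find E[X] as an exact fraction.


K_19 has (19 − 1)!/2 = 3201186852864000 labelled Hamiltonian cycles.
For each such Hamiltonian cycle H, let X_H = 1 if all 19 edges of H are present in G. Then P[X_H = 1] = p^{19} = (1/19)^{19} = 1/1978419655660313589123979.
By linearity: E[X] = Σ_H E[X_H] = 3201186852864000 · p^{19} = 3201186852864000 · 1/1978419655660313589123979 = 3201186852864000/1978419655660313589123979.
Numerically: E[X] ≈ 1.618e-09.

E[X] = 3201186852864000 · (1/19)^{19} = 3201186852864000/1978419655660313589123979 ≈ 1.618e-09.


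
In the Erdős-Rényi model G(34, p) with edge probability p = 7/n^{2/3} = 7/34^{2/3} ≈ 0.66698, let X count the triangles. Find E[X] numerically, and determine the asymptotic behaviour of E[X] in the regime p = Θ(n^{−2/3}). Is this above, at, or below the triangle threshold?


Number of potential triangles: C(34, 3) = 5984.
Each occurs with probability p³ ≈ (0.66698)³ ≈ 2.9671280e-01.
By linearity: E[X] = C(34, 3)·p³ ≈ 5984 · 2.9671280e-01 ≈ 1775.52941.
Since α = 2/3 < 1, p = c/n^{2/3} ≫ 1/n is above the triangle threshold p ~ 1/n. Asymptotically E[X] ~ (c³/6)·n^{3(1−α)} = (7³/6)·n^{1} → ∞; triangles are abundant w.h.p.

E[X] ≈ 1775.52941; in regime p = Θ(1/n^{2/3}) E[X] diverges (above the triangle threshold p ~ 1/n).


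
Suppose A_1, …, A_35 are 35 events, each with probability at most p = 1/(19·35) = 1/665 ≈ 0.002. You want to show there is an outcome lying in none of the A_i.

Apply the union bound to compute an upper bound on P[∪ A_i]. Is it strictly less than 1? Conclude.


Union bound: P[∪_{i=1}^{35} A_i] ≤ Σ_i P[A_i] ≤ 35·p = 35·(1/665) = 1/19.
Numerically: 1/19 ≈ 0.053.
Is 1/19 < 1? YES.
Since P[∪ A_i] ≤ 1/19 < 1, the complement has P[∩ A_i^c] ≥ 1 − 1/19 = 18/19 > 0, so some outcome avoids every A_i.

35·p = 1/19 ≈ 0.053; existence CERTIFIED by the union bound.


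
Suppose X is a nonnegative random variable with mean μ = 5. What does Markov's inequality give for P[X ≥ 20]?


μ = E[X] = 5, a = 20.
Markov: P[X ≥ 20] ≤ μ/a = (5)/20 = 1/4.
Numerically: ≈ 0.250000.
(Since a = 20 > μ = 5.000000, the bound 1/4 is < 1 and informative.)

P[X ≥ 20] ≤ 1/4 ≈ 0.250000.


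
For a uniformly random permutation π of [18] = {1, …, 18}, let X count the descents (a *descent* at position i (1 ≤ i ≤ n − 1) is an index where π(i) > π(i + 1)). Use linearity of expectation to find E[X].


Write X = Σ X_I over i = 1, …, 17, with X_I the indicator of one descent.
There are 17 indicators.
For each fixed i, the pair (π(i), π(i+1)) is a uniformly random ordered pair of distinct values from {1, …, 18}; by symmetry P[π(i) > π(i+1)] = 1/2.
By linearity: E[X] = 17 · (1/2) = (18 − 1) · (1/2) = 17/2 ≈ 8.50000.

E[X] = 17/2 = 8.50000.


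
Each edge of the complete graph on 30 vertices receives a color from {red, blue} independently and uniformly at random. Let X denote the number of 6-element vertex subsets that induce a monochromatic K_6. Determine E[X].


Let X = Σ_S X_S over the C(30, 6) = 593775 subsets S of size 6, where X_S = 1 if the K_6 on S is monochromatic.
For a fixed S, the K_6 on S has C(6, 2) = 15 edges. P[all 15 edges red] = (1/2)^15, and likewise for blue, so P[monochromatic] = 2·(1/2)^15 = 2^{1 − 15} = 1/16384.
By linearity: E[X] = C(30, 6) · 2^{1 − 15} = 593775 · 1/16384 = 593775/16384.
Numerically: E[X] ≈ 36.241.

E[X] = C(30,6)·2^(1−C(6,2)) = 593775/16384 ≈ 36.241.


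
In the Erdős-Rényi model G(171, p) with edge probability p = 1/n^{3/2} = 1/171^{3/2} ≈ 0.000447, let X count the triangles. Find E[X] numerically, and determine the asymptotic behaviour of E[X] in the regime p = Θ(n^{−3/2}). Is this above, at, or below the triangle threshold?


Number of potential triangles: C(171, 3) = 818805.
Each occurs with probability p³ ≈ (0.000447)³ ≈ 8.94371e-11.
By linearity: E[X] = C(171, 3)·p³ ≈ 818805 · 8.94371e-11 ≈ 0.000.
Since α = 3/2 > 1, p = c/n^{3/2} = o(1/n) is below the triangle threshold p ~ 1/n. Asymptotically E[X] ~ (c³/6)·n^{3(1−α)} = (1³/6)·n^{-1.5} → 0, so by Markov's inequality G has no triangles w.h.p.

E[X] ≈ 0.000; in regime p = Θ(1/n^{3/2}) E[X] tends to 0 (below the triangle threshold p ~ 1/n).


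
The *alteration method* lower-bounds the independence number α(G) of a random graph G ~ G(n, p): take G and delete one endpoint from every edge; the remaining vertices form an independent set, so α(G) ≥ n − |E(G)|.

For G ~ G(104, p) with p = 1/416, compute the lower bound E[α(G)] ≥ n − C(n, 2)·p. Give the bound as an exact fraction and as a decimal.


E[|E(G)|] = C(104, 2)·p = 5356 · (1/416) = 103/8.
E[α(G)] ≥ n − E[|E(G)|] = 104 − 103/8 = 729/8.
Numerically: ≈ 91.1250.
(This is only a lower bound; the true E[α(G)] may be larger.)

E[α(G)] ≥ 729/8 ≈ 91.1250.


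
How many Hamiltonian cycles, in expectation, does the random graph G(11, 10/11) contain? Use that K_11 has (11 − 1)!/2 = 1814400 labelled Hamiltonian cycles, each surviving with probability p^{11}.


K_11 has (11 − 1)!/2 = 1814400 labelled Hamiltonian cycles.
For each such Hamiltonian cycle H, let X_H = 1 if all 11 edges of H are present in G. Then P[X_H = 1] = p^{11} = (10/11)^{11} = 100000000000/285311670611.
By linearity: E[X] = Σ_H E[X_H] = 1814400 · p^{11} = 1814400 · 100000000000/285311670611 = 181440000000000000/285311670611.
Numerically: E[X] ≈ 6.359e+05.

E[X] = 1814400 · (10/11)^{11} = 181440000000000000/285311670611 ≈ 6.359e+05.


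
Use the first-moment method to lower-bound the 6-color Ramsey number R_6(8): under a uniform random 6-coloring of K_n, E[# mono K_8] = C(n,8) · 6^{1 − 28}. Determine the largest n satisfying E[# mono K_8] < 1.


We need C(n, 8) · 6^{1 − 28} < 1, i.e. C(n, 8) < 6^{28 − 1} = 1023490369077469249536.
Check values of n near the boundary:
  n = 1591: C(1591, 8) = 1000427749141189953870; 1000427749141189953870 < 1023490369077469249536? YES
  n = 1592: C(1592, 8) = 1005480414540892933435; 1005480414540892933435 < 1023490369077469249536? YES
  n = 1593: C(1593, 8) = 1010555394551193970323; 1010555394551193970323 < 1023490369077469249536? YES
  n = 1594: C(1594, 8) = 1015652773590544255167; 1015652773590544255167 < 1023490369077469249536? YES
  n = 1595: C(1595, 8) = 1020772636343363633895; 1020772636343363633895 < 1023490369077469249536? YES
  n = 1596: C(1596, 8) = 1025915067760710553965; 1025915067760710553965 < 1023490369077469249536? NO
  n = 1597: C(1597, 8) = 1031080153060953275445; 1031080153060953275445 < 1023490369077469249536? NO
The largest n with C(n, 8) < 1023490369077469249536 is n = 1595 (where E[X] = 113419181815929292655/113721152119718805504 ≈ 0.997345). Hence R_6(8) > 1595, i.e. R_6(8) ≥ 1596.

Largest n = 1595; hence R_6(8) > 1595.


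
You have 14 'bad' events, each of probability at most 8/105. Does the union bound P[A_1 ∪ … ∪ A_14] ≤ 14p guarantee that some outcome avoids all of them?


Union bound: P[∪_{i=1}^{14} A_i] ≤ Σ_i P[A_i] ≤ 14·p = 14·(8/105) = 16/15.
Numerically: 16/15 ≈ 1.0666667.
Is 16/15 < 1? NO.
Since the bound 16/15 is ≥ 1, the union bound is uninformative here; it does NOT by itself certify existence.

14·p = 16/15 ≈ 1.0666667; existence NOT certified by the union bound.


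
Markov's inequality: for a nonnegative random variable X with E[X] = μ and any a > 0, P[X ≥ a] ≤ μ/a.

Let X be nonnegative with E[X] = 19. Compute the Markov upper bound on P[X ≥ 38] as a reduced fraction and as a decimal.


μ = E[X] = 19, a = 38.
Markov: P[X ≥ 38] ≤ μ/a = (19)/38 = 1/2.
Numerically: ≈ 0.500000.
(Since a = 38 > μ = 19.000000, the bound 1/2 is < 1 and informative.)

P[X ≥ 38] ≤ 1/2 ≈ 0.500000.


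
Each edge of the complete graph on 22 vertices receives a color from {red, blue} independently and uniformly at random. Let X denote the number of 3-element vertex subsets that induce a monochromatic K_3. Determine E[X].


Let X = Σ_S X_S over the C(22, 3) = 1540 subsets S of size 3, where X_S = 1 if the K_3 on S is monochromatic.
For a fixed S, the K_3 on S has C(3, 2) = 3 edges. P[all 3 edges red] = (1/2)^3, and likewise for blue, so P[monochromatic] = 2·(1/2)^3 = 2^{1 − 3} = 1/4.
By linearity: E[X] = C(22, 3) · 2^{1 − 3} = 1540 · 1/4 = 385.
Numerically: E[X] ≈ 385.0000.

E[X] = C(22,3)·2^(1−C(3,2)) = 385 ≈ 385.0000.


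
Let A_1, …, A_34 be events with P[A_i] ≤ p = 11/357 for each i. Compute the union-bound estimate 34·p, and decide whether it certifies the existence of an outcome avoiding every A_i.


Union bound: P[∪_{i=1}^{34} A_i] ≤ Σ_i P[A_i] ≤ 34·p = 34·(11/357) = 22/21.
Numerically: 22/21 ≈ 1.04762.
Is 22/21 < 1? NO.
Since the bound 22/21 is ≥ 1, the union bound is uninformative here; it does NOT by itself certify existence.

34·p = 22/21 ≈ 1.04762; existence NOT certified by the union bound.


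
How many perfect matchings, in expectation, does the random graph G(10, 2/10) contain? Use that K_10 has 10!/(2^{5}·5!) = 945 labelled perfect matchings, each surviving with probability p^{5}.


K_10 has 10!/(2^{5}·5!) = 945 labelled perfect matchings.
For each such perfect matching H, let X_H = 1 if all 5 edges of H are present in G. Then P[X_H = 1] = p^{5} = (1/5)^{5} = 1/3125.
By linearity: E[X] = Σ_H E[X_H] = 945 · p^{5} = 945 · 1/3125 = 189/625.
Numerically: E[X] ≈ 0.3024.

E[X] = 945 · (1/5)^{5} = 189/625 ≈ 0.3024.


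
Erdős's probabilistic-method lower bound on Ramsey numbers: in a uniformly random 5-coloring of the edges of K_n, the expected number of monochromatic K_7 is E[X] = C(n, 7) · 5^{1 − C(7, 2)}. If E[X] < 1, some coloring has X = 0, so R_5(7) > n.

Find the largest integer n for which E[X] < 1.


We need C(n, 7) · 5^{1 − 21} < 1, i.e. C(n, 7) < 5^{21 − 1} = 95367431640625.
Check values of n near the boundary:
  n = 335: C(335, 7) = 88202498238195; 88202498238195 < 95367431640625? YES
  n = 336: C(336, 7) = 90079147136880; 90079147136880 < 95367431640625? YES
  n = 337: C(337, 7) = 91989916924632; 91989916924632 < 95367431640625? YES
  n = 338: C(338, 7) = 93935323022736; 93935323022736 < 95367431640625? YES
  n = 339: C(339, 7) = 95915887062372; 95915887062372 < 95367431640625? NO
The largest n with C(n, 7) < 95367431640625 is n = 338 (where E[X] = 93935323022736/95367431640625 ≈ 0.985). Hence R_5(7) > 338, i.e. R_5(7) ≥ 339.

Largest n = 338; hence R_5(7) > 338.


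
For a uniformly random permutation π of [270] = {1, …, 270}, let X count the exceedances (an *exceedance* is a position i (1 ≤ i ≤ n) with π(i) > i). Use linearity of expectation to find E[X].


Write X = Σ_{i=1}^{270} X_i, where X_i = 1_{π(i) > i}.
For each fixed i, π(i) is uniform over {1, …, 270} (marginal of a uniform permutation), so P[π(i) > i] = (n − i)/n. Summing: Σ_{i=1}^{270} (n − i)/n = (0 + 1 + … + 269)/270 = 270(270 − 1)/(2·270) = (270 − 1)/2.
Hence E[X] = Σ_{i=1}^{270} (270 − i)/270 = 269/2 ≈ 134.500.

E[X] = 269/2 = 134.500.


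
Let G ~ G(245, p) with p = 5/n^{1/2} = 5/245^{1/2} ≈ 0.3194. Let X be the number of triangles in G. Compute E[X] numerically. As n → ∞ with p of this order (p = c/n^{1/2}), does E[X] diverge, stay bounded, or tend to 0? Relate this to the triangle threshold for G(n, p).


Number of potential triangles: C(245, 3) = 2421090.
Each occurs with probability p³ ≈ (0.3194)³ ≈ 3.259574e-02.
By linearity: E[X] = C(245, 3)·p³ ≈ 2421090 · 3.259574e-02 ≈ 78917.2277.
Since α = 1/2 < 1, p = c/n^{1/2} ≫ 1/n is above the triangle threshold p ~ 1/n. Asymptotically E[X] ~ (c³/6)·n^{3(1−α)} = (5³/6)·n^{1.5} → ∞; triangles are abundant w.h.p.

E[X] ≈ 78917.2277; in regime p = Θ(1/n^{1/2}) E[X] diverges (above the triangle threshold p ~ 1/n).


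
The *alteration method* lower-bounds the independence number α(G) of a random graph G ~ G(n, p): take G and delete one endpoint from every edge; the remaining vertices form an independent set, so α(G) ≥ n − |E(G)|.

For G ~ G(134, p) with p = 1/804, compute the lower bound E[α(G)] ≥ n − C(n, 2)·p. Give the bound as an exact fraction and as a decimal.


E[|E(G)|] = C(134, 2)·p = 8911 · (1/804) = 133/12.
E[α(G)] ≥ n − E[|E(G)|] = 134 − 133/12 = 1475/12.
Numerically: ≈ 122.917.
(This is only a lower bound; the true E[α(G)] may be larger.)

E[α(G)] ≥ 1475/12 ≈ 122.917.


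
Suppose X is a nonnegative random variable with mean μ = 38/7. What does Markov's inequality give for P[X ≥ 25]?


μ = E[X] = 38/7, a = 25.
Markov: P[X ≥ 25] ≤ μ/a = (38/7)/25 = 38/175.
Numerically: ≈ 0.217143.
(Since a = 25 > μ = 5.428571, the bound 38/175 is < 1 and informative.)

P[X ≥ 25] ≤ 38/175 ≈ 0.217143.


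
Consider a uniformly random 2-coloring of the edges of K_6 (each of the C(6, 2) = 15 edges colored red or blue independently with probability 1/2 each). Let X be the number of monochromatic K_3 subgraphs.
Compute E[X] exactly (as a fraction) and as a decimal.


Let X = Σ_S X_S over the C(6, 3) = 20 subsets S of size 3, where X_S = 1 if the K_3 on S is monochromatic.
For a fixed S, the K_3 on S has C(3, 2) = 3 edges. P[all 3 edges red] = (1/2)^3, and likewise for blue, so P[monochromatic] = 2·(1/2)^3 = 2^{1 − 3} = 1/4.
By linearity: E[X] = C(6, 3) · 2^{1 − 3} = 20 · 1/4 = 5.
Numerically: E[X] ≈ 5.0000.

E[X] = C(6,3)·2^(1−C(3,2)) = 5 ≈ 5.0000.


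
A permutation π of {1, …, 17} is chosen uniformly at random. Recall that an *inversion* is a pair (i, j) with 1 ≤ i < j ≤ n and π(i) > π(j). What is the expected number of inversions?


Write X = Σ X_I over the C(17, 2) = 136 pairs i < j, with X_I the indicator of one inversion.
There are 136 indicators.
For each fixed pair i < j, the values π(i) and π(j) are two distinct elements of {1, …, 17} in uniformly random order; by symmetry P[π(i) > π(j)] = 1/2.
By linearity: E[X] = 136 · (1/2) = C(17, 2) · (1/2) = 136/2 = 68 ≈ 68.0000.

E[X] = 68 = 68.0000.


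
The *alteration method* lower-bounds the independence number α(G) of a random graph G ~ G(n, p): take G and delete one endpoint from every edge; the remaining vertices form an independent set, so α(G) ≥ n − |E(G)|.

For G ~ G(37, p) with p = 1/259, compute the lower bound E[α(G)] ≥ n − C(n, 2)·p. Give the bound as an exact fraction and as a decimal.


E[|E(G)|] = C(37, 2)·p = 666 · (1/259) = 18/7.
E[α(G)] ≥ n − E[|E(G)|] = 37 − 18/7 = 241/7.
Numerically: ≈ 34.4286.
(This is only a lower bound; the true E[α(G)] may be larger.)

E[α(G)] ≥ 241/7 ≈ 34.4286.


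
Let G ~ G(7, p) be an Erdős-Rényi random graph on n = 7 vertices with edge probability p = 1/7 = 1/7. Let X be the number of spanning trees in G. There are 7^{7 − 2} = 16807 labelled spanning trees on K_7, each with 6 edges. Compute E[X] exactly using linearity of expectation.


K_7 has 7^{7 − 2} = 16807 labelled spanning trees.
For each such spanning tree H, let X_H = 1 if all 6 edges of H are present in G. Then P[X_H = 1] = p^{6} = (1/7)^{6} = 1/117649.
Summing the indicators: E[X] = Σ_H E[X_H] = 16807 · p^{6} = 16807 · 1/117649 = 1/7.
Numerically: E[X] ≈ 0.142857.

E[X] = 16807 · (1/7)^{6} = 1/7 ≈ 0.142857.


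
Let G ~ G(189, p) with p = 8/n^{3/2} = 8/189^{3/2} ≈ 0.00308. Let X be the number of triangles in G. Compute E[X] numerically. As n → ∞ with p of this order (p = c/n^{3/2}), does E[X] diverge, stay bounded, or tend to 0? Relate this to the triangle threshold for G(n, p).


Number of potential triangles: C(189, 3) = 1107414.
Each occurs with probability p³ ≈ (0.00308)³ ≈ 2.91872e-08.
By linearity: E[X] = C(189, 3)·p³ ≈ 1107414 · 2.91872e-08 ≈ 0.032.
Since α = 3/2 > 1, p = c/n^{3/2} = o(1/n) is below the triangle threshold p ~ 1/n. Asymptotically E[X] ~ (c³/6)·n^{3(1−α)} = (8³/6)·n^{-1.5} → 0, so by Markov's inequality G has no triangles w.h.p.

E[X] ≈ 0.032; in regime p = Θ(1/n^{3/2}) E[X] tends to 0 (below the triangle threshold p ~ 1/n).


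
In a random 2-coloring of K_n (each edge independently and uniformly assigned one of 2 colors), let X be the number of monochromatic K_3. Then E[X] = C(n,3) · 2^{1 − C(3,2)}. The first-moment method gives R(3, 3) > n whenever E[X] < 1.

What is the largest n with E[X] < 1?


We need C(n, 3) · 2^{1 − 3} < 1, i.e. C(n, 3) < 2^{3 − 1} = 4.
Check values of n near the boundary:
  n = 3: C(3, 3) = 1; 1 < 4? YES
  n = 4: C(4, 3) = 4; 4 < 4? NO
  n = 5: C(5, 3) = 10; 10 < 4? NO
The largest n with C(n, 3) < 4 is n = 3 (where E[X] = 1/4 ≈ 0.2500). Hence R(3, 3) > 3, i.e. R(3, 3) ≥ 4.

Largest n = 3; hence R(3, 3) > 3.


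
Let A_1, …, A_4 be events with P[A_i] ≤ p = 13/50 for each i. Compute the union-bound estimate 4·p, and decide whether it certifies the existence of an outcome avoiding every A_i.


Union bound: P[∪_{i=1}^{4} A_i] ≤ Σ_i P[A_i] ≤ 4·p = 4·(13/50) = 26/25.
Numerically: 26/25 ≈ 1.0400.
Is 26/25 < 1? NO.
Since the bound 26/25 is ≥ 1, the union bound is uninformative here; it does NOT by itself certify existence.

4·p = 26/25 ≈ 1.0400; existence NOT certified by the union bound.


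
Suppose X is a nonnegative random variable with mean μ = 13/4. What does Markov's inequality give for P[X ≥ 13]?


μ = E[X] = 13/4, a = 13.
Markov: P[X ≥ 13] ≤ μ/a = (13/4)/13 = 1/4.
Numerically: ≈ 0.250000.
(Since a = 13 > μ = 3.250000, the bound 1/4 is < 1 and informative.)

P[X ≥ 13] ≤ 1/4 ≈ 0.250000.


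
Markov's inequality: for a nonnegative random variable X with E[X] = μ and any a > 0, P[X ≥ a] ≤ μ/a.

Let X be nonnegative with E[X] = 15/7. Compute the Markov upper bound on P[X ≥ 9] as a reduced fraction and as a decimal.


μ = E[X] = 15/7, a = 9.
Markov: P[X ≥ 9] ≤ μ/a = (15/7)/9 = 5/21.
Numerically: ≈ 0.2381.
(Since a = 9 > μ = 2.1429, the bound 5/21 is < 1 and informative.)

P[X ≥ 9] ≤ 5/21 ≈ 0.2381.


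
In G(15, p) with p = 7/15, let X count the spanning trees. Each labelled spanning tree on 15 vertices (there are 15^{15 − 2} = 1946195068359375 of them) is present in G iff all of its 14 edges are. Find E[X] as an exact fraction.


K_15 has 15^{15 − 2} = 1946195068359375 labelled spanning trees.
For each such spanning tree H, let X_H = 1 if all 14 edges of H are present in G. Then P[X_H = 1] = p^{14} = (7/15)^{14} = 678223072849/29192926025390625.
By linearity: E[X] = Σ_H E[X_H] = 1946195068359375 · p^{14} = 1946195068359375 · 678223072849/29192926025390625 = 678223072849/15.
Numerically: E[X] ≈ 4.521e+10.

E[X] = 1946195068359375 · (7/15)^{14} = 678223072849/15 ≈ 4.521e+10.


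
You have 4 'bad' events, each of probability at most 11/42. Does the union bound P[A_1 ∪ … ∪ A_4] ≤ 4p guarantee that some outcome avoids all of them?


Union bound: P[∪_{i=1}^{4} A_i] ≤ Σ_i P[A_i] ≤ 4·p = 4·(11/42) = 22/21.
Numerically: 22/21 ≈ 1.0476190.
Is 22/21 < 1? NO.
Since the bound 22/21 is ≥ 1, the union bound is uninformative here; it does NOT by itself certify existence.

4·p = 22/21 ≈ 1.0476190; existence NOT certified by the union bound.


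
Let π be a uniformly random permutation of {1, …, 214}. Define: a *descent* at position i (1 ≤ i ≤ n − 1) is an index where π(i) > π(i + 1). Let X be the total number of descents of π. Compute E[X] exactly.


Write X = Σ X_I over i = 1, …, 213, with X_I the indicator of one descent.
There are 213 indicators.
For each fixed i, the pair (π(i), π(i+1)) is a uniformly random ordered pair of distinct values from {1, …, 214}; by symmetry P[π(i) > π(i+1)] = 1/2.
By linearity: E[X] = 213 · (1/2) = (214 − 1) · (1/2) = 213/2 ≈ 106.50000.

E[X] = 213/2 = 106.50000.


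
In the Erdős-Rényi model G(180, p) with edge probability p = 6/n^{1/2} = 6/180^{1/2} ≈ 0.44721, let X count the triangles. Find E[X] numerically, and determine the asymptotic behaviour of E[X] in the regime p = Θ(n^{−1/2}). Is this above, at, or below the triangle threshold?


Number of potential triangles: C(180, 3) = 955860.
Each occurs with probability p³ ≈ (0.44721)³ ≈ 8.9442719e-02.
By linearity: E[X] = C(180, 3)·p³ ≈ 955860 · 8.9442719e-02 ≈ 85494.71748.
Since α = 1/2 < 1, p = c/n^{1/2} ≫ 1/n is above the triangle threshold p ~ 1/n. Asymptotically E[X] ~ (c³/6)·n^{3(1−α)} = (6³/6)·n^{1.5} → ∞; triangles are abundant w.h.p.

E[X] ≈ 85494.71748; in regime p = Θ(1/n^{1/2}) E[X] diverges (above the triangle threshold p ~ 1/n).


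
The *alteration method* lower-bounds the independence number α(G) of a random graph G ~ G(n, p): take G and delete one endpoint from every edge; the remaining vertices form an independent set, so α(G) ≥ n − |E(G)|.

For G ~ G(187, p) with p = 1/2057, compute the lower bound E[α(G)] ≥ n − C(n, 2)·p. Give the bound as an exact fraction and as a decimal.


E[|E(G)|] = C(187, 2)·p = 17391 · (1/2057) = 93/11.
E[α(G)] ≥ n − E[|E(G)|] = 187 − 93/11 = 1964/11.
Numerically: ≈ 178.5455.
(This is only a lower bound; the true E[α(G)] may be larger.)

E[α(G)] ≥ 1964/11 ≈ 178.5455.


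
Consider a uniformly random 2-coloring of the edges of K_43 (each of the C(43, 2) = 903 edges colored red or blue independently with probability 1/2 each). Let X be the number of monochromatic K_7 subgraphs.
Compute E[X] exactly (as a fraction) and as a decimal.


Let X = Σ_S X_S over the C(43, 7) = 32224114 subsets S of size 7, where X_S = 1 if the K_7 on S is monochromatic.
For a fixed S, the K_7 on S has C(7, 2) = 21 edges. P[all 21 edges red] = (1/2)^21, and likewise for blue, so P[monochromatic] = 2·(1/2)^21 = 2^{1 − 21} = 1/1048576.
By linearity: E[X] = C(43, 7) · 2^{1 − 21} = 32224114 · 1/1048576 = 16112057/524288.
Numerically: E[X] ≈ 30.7313.

E[X] = C(43,7)·2^(1−C(7,2)) = 16112057/524288 ≈ 30.7313.


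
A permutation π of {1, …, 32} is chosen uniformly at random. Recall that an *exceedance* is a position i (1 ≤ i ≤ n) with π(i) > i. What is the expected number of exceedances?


Write X = Σ_{i=1}^{32} X_i, where X_i = 1_{π(i) > i}.
For each fixed i, π(i) is uniform over {1, …, 32} (marginal of a uniform permutation), so P[π(i) > i] = (n − i)/n. Summing: Σ_{i=1}^{32} (n − i)/n = (0 + 1 + … + 31)/32 = 32(32 − 1)/(2·32) = (32 − 1)/2.
Hence E[X] = Σ_{i=1}^{32} (32 − i)/32 = 31/2 ≈ 15.500000.

E[X] = 31/2 = 15.500000.


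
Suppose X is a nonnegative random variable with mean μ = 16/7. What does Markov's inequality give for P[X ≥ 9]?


μ = E[X] = 16/7, a = 9.
Markov: P[X ≥ 9] ≤ μ/a = (16/7)/9 = 16/63.
Numerically: ≈ 0.253968.
(Since a = 9 > μ = 2.285714, the bound 16/63 is < 1 and informative.)

P[X ≥ 9] ≤ 16/63 ≈ 0.253968.


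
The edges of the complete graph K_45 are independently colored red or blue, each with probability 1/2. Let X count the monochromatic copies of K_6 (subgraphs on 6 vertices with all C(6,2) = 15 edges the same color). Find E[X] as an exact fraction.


Let X = Σ_S X_S over the C(45, 6) = 8145060 subsets S of size 6, where X_S = 1 if the K_6 on S is monochromatic.
For a fixed S, the K_6 on S has C(6, 2) = 15 edges. P[all 15 edges red] = (1/2)^15, and likewise for blue, so P[monochromatic] = 2·(1/2)^15 = 2^{1 − 15} = 1/16384.
Summing: E[X] = C(45, 6) · 2^{1 − 15} = 8145060 · 1/16384 = 2036265/4096.
Numerically: E[X] ≈ 497.135.

E[X] = C(45,6)·2^(1−C(6,2)) = 2036265/4096 ≈ 497.135.


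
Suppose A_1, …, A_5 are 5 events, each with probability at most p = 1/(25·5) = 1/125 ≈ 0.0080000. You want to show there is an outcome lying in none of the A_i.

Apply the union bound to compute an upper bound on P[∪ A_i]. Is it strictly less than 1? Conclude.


Union bound: P[∪_{i=1}^{5} A_i] ≤ Σ_i P[A_i] ≤ 5·p = 5·(1/125) = 1/25.
Numerically: 1/25 ≈ 0.0400000.
Is 1/25 < 1? YES.
Since P[∪ A_i] ≤ 1/25 < 1, the complement has P[∩ A_i^c] ≥ 1 − 1/25 = 24/25 > 0, so some outcome avoids every A_i.

5·p = 1/25 ≈ 0.0400000; existence CERTIFIED by the union bound.


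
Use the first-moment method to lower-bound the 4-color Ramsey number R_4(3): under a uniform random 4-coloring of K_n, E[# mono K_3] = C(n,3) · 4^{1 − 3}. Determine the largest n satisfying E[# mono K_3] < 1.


We need C(n, 3) · 4^{1 − 3} < 1, i.e. C(n, 3) < 4^{3 − 1} = 16.
Check values of n near the boundary:
  n = 3: C(3, 3) = 1; 1 < 16? YES
  n = 4: C(4, 3) = 4; 4 < 16? YES
  n = 5: C(5, 3) = 10; 10 < 16? YES
  n = 6: C(6, 3) = 20; 20 < 16? NO
  n = 7: C(7, 3) = 35; 35 < 16? NO
The largest n with C(n, 3) < 16 is n = 5 (where E[X] = 5/8 ≈ 0.6250). Hence R_4(3) > 5, i.e. R_4(3) ≥ 6.

Largest n = 5; hence R_4(3) > 5.


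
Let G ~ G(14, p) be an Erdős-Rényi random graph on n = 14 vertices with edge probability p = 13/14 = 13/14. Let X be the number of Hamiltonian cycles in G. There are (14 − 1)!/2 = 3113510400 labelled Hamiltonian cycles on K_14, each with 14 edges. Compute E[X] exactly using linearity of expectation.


K_14 has (14 − 1)!/2 = 3113510400 labelled Hamiltonian cycles.
For each such Hamiltonian cycle H, let X_H = 1 if all 14 edges of H are present in G. Then P[X_H = 1] = p^{14} = (13/14)^{14} = 3937376385699289/11112006825558016.
By linearity of expectation: E[X] = Σ_H E[X_H] = 3113510400 · p^{14} = 3113510400 · 3937376385699289/11112006825558016 = 3420497300666614836525/3100448333024.
Numerically: E[X] ≈ 1.1032e+09.

E[X] = 3113510400 · (13/14)^{14} = 3420497300666614836525/3100448333024 ≈ 1.1032e+09.


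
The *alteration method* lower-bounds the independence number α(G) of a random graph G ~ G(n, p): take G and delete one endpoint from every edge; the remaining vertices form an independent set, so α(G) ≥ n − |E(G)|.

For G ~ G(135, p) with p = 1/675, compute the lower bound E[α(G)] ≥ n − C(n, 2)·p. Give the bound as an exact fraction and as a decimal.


E[|E(G)|] = C(135, 2)·p = 9045 · (1/675) = 67/5.
E[α(G)] ≥ n − E[|E(G)|] = 135 − 67/5 = 608/5.
Numerically: ≈ 121.600.
(This is only a lower bound; the true E[α(G)] may be larger.)

E[α(G)] ≥ 608/5 ≈ 121.600.


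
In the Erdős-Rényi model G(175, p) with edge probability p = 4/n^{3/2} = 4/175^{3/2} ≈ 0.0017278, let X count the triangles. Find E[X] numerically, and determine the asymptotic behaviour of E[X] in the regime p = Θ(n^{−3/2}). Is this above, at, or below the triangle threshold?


Number of potential triangles: C(175, 3) = 877975.
Each occurs with probability p³ ≈ (0.0017278)³ ≈ 5.1583256e-09.
By linearity: E[X] = C(175, 3)·p³ ≈ 877975 · 5.1583256e-09 ≈ 0.00453.
Since α = 3/2 > 1, p = c/n^{3/2} = o(1/n) is below the triangle threshold p ~ 1/n. Asymptotically E[X] ~ (c³/6)·n^{3(1−α)} = (4³/6)·n^{-1.5} → 0, so by Markov's inequality G has no triangles w.h.p.

E[X] ≈ 0.00453; in regime p = Θ(1/n^{3/2}) E[X] tends to 0 (below the triangle threshold p ~ 1/n).


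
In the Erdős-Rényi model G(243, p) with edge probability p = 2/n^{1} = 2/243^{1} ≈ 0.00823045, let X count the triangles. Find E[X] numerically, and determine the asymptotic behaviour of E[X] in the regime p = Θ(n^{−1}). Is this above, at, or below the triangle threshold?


Number of potential triangles: C(243, 3) = 2362041.
Each occurs with probability p³ ≈ (0.00823045)³ ≈ 5.57533755e-07.
By linearity: E[X] = C(243, 3)·p³ ≈ 2362041 · 5.57533755e-07 ≈ 1.316918.
Here α = 1, so p = 2/n is exactly at the triangle threshold p ~ 1/n. Asymptotically E[X] → c³/6 = 2³/6 = 4/3 ≈ 1.333333, a bounded constant. In this regime the triangle count is asymptotically Poisson(c³/6).

E[X] ≈ 1.316918; in regime p = Θ(1/n^{1}) E[X] stays bounded (at the triangle threshold p ~ 1/n).


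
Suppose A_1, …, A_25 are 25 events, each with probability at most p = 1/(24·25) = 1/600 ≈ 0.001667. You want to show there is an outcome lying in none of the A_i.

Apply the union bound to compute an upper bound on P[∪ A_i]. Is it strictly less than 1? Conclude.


Union bound: P[∪_{i=1}^{25} A_i] ≤ Σ_i P[A_i] ≤ 25·p = 25·(1/600) = 1/24.
Numerically: 1/24 ≈ 0.041667.
Is 1/24 < 1? YES.
Since P[∪ A_i] ≤ 1/24 < 1, the complement has P[∩ A_i^c] ≥ 1 − 1/24 = 23/24 > 0, so some outcome avoids every A_i.

25·p = 1/24 ≈ 0.041667; existence CERTIFIED by the union bound.


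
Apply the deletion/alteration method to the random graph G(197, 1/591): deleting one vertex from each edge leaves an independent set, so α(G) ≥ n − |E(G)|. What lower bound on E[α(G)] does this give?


E[|E(G)|] = C(197, 2)·p = 19306 · (1/591) = 98/3.
E[α(G)] ≥ n − E[|E(G)|] = 197 − 98/3 = 493/3.
Numerically: ≈ 164.333333.
(This is only a lower bound; the true E[α(G)] may be larger.)

E[α(G)] ≥ 493/3 ≈ 164.333333.


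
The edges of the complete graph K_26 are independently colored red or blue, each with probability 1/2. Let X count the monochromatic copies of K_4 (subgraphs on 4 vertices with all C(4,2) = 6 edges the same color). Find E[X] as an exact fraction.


Let X = Σ_S X_S over the C(26, 4) = 14950 subsets S of size 4, where X_S = 1 if the K_4 on S is monochromatic.
For a fixed S, the K_4 on S has C(4, 2) = 6 edges. P[all 6 edges red] = (1/2)^6, and likewise for blue, so P[monochromatic] = 2·(1/2)^6 = 2^{1 − 6} = 1/32.
By linearity of expectation: E[X] = C(26, 4) · 2^{1 − 6} = 14950 · 1/32 = 7475/16.
Numerically: E[X] ≈ 467.1875.

E[X] = C(26,4)·2^(1−C(4,2)) = 7475/16 ≈ 467.1875.
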